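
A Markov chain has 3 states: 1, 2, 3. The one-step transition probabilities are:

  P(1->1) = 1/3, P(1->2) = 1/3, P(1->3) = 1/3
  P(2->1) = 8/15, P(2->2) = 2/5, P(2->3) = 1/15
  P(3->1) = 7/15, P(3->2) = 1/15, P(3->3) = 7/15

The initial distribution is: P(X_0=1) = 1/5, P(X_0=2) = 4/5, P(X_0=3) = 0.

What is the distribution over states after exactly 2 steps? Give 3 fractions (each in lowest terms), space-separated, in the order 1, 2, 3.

Propagating the distribution step by step (d_{t+1} = d_t * P):
d_0 = (1=1/5, 2=4/5, 3=0)
  d_1[1] = 1/5*1/3 + 4/5*8/15 + 0*7/15 = 37/75
  d_1[2] = 1/5*1/3 + 4/5*2/5 + 0*1/15 = 29/75
  d_1[3] = 1/5*1/3 + 4/5*1/15 + 0*7/15 = 3/25
d_1 = (1=37/75, 2=29/75, 3=3/25)
  d_2[1] = 37/75*1/3 + 29/75*8/15 + 3/25*7/15 = 32/75
  d_2[2] = 37/75*1/3 + 29/75*2/5 + 3/25*1/15 = 368/1125
  d_2[3] = 37/75*1/3 + 29/75*1/15 + 3/25*7/15 = 277/1125
d_2 = (1=32/75, 2=368/1125, 3=277/1125)

Answer: 32/75 368/1125 277/1125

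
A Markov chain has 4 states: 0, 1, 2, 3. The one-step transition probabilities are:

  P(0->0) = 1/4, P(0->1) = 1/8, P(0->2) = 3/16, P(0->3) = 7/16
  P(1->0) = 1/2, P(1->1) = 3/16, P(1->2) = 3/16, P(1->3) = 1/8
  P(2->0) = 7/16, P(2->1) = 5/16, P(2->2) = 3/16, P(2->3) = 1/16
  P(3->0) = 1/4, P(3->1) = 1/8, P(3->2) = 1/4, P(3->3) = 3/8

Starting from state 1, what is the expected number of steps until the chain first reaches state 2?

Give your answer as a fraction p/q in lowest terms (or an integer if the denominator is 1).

Let h_i = expected steps to first reach 2 from state i.
Boundary: h_2 = 0.
First-step equations for the other states:
  h_0 = 1 + 1/4*h_0 + 1/8*h_1 + 3/16*h_2 + 7/16*h_3
  h_1 = 1 + 1/2*h_0 + 3/16*h_1 + 3/16*h_2 + 1/8*h_3
  h_3 = 1 + 1/4*h_0 + 1/8*h_1 + 1/4*h_2 + 3/8*h_3

Substituting h_2 = 0 and rearranging gives the linear system (I - Q) h = 1:
  [3/4, -1/8, -7/16] . (h_0, h_1, h_3) = 1
  [-1/2, 13/16, -1/8] . (h_0, h_1, h_3) = 1
  [-1/4, -1/8, 5/8] . (h_0, h_1, h_3) = 1

Solving yields:
  h_0 = 204/43
  h_1 = 208/43
  h_3 = 192/43

Starting state is 1, so the expected hitting time is h_1 = 208/43.

Answer: 208/43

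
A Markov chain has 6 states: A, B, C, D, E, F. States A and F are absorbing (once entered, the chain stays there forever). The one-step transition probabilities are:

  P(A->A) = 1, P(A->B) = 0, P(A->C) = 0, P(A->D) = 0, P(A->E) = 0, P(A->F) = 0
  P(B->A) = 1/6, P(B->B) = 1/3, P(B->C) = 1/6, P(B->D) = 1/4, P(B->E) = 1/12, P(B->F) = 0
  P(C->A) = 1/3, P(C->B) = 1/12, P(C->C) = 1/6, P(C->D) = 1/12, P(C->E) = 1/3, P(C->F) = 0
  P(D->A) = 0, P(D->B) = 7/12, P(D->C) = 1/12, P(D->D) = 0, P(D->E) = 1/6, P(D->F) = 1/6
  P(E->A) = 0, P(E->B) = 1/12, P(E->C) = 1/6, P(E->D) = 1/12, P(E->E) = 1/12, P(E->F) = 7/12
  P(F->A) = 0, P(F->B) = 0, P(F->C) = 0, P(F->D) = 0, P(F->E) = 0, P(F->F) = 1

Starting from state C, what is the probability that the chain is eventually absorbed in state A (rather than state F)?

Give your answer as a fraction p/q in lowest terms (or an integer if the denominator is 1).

Answer: 3706/6423

Derivation:
Let a_i = P(absorbed in A | start in state i).
Boundary conditions: a_A = 1, a_F = 0.
For each transient state i, a_i = sum_j P(i->j) * a_j:
  a_B = 1/6*a_A + 1/3*a_B + 1/6*a_C + 1/4*a_D + 1/12*a_E + 0*a_F
  a_C = 1/3*a_A + 1/12*a_B + 1/6*a_C + 1/12*a_D + 1/3*a_E + 0*a_F
  a_D = 0*a_A + 7/12*a_B + 1/12*a_C + 0*a_D + 1/6*a_E + 1/6*a_F
  a_E = 0*a_A + 1/12*a_B + 1/6*a_C + 1/12*a_D + 1/12*a_E + 7/12*a_F

Substituting a_A = 1 and a_F = 0, rearrange to (I - Q) a = r where r[i] = P(i -> A):
  [2/3, -1/6, -1/4, -1/12] . (a_B, a_C, a_D, a_E) = 1/6
  [-1/12, 5/6, -1/12, -1/3] . (a_B, a_C, a_D, a_E) = 1/3
  [-7/12, -1/12, 1, -1/6] . (a_B, a_C, a_D, a_E) = 0
  [-1/12, -1/6, -1/12, 11/12] . (a_B, a_C, a_D, a_E) = 0

Solving yields:
  a_B = 1230/2141
  a_C = 3706/6423
  a_D = 890/2141
  a_E = 1252/6423

Starting state is C, so the absorption probability is a_C = 3706/6423.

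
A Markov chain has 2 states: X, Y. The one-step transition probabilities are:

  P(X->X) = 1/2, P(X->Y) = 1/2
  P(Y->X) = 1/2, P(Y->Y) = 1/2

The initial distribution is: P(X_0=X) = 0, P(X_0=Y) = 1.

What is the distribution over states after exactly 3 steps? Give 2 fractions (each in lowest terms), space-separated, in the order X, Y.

Answer: 1/2 1/2

Derivation:
Propagating the distribution step by step (d_{t+1} = d_t * P):
d_0 = (X=0, Y=1)
  d_1[X] = 0*1/2 + 1*1/2 = 1/2
  d_1[Y] = 0*1/2 + 1*1/2 = 1/2
d_1 = (X=1/2, Y=1/2)
  d_2[X] = 1/2*1/2 + 1/2*1/2 = 1/2
  d_2[Y] = 1/2*1/2 + 1/2*1/2 = 1/2
d_2 = (X=1/2, Y=1/2)
  d_3[X] = 1/2*1/2 + 1/2*1/2 = 1/2
  d_3[Y] = 1/2*1/2 + 1/2*1/2 = 1/2
d_3 = (X=1/2, Y=1/2)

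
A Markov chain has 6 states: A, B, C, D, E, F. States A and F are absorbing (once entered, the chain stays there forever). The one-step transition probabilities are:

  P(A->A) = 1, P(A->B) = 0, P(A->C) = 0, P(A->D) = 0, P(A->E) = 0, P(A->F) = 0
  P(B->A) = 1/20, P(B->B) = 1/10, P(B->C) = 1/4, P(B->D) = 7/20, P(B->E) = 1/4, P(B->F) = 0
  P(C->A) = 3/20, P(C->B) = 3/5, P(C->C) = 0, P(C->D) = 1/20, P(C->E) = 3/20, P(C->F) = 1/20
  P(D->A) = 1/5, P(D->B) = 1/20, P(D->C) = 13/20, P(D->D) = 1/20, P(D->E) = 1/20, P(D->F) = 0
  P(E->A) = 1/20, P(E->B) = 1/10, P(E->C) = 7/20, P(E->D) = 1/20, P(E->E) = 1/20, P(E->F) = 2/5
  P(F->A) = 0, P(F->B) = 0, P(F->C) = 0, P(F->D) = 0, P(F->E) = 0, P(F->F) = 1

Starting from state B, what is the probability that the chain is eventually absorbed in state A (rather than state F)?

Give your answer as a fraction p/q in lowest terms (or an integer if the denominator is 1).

Let a_i = P(absorbed in A | start in state i).
Boundary conditions: a_A = 1, a_F = 0.
For each transient state i, a_i = sum_j P(i->j) * a_j:
  a_B = 1/20*a_A + 1/10*a_B + 1/4*a_C + 7/20*a_D + 1/4*a_E + 0*a_F
  a_C = 3/20*a_A + 3/5*a_B + 0*a_C + 1/20*a_D + 3/20*a_E + 1/20*a_F
  a_D = 1/5*a_A + 1/20*a_B + 13/20*a_C + 1/20*a_D + 1/20*a_E + 0*a_F
  a_E = 1/20*a_A + 1/10*a_B + 7/20*a_C + 1/20*a_D + 1/20*a_E + 2/5*a_F

Substituting a_A = 1 and a_F = 0, rearrange to (I - Q) a = r where r[i] = P(i -> A):
  [9/10, -1/4, -7/20, -1/4] . (a_B, a_C, a_D, a_E) = 1/20
  [-3/5, 1, -1/20, -3/20] . (a_B, a_C, a_D, a_E) = 3/20
  [-1/20, -13/20, 19/20, -1/20] . (a_B, a_C, a_D, a_E) = 1/5
  [-1/10, -7/20, -1/20, 19/20] . (a_B, a_C, a_D, a_E) = 1/20

Solving yields:
  a_B = 16501/28807
  a_C = 16730/28807
  a_D = 18928/28807
  a_E = 10413/28807

Starting state is B, so the absorption probability is a_B = 16501/28807.

Answer: 16501/28807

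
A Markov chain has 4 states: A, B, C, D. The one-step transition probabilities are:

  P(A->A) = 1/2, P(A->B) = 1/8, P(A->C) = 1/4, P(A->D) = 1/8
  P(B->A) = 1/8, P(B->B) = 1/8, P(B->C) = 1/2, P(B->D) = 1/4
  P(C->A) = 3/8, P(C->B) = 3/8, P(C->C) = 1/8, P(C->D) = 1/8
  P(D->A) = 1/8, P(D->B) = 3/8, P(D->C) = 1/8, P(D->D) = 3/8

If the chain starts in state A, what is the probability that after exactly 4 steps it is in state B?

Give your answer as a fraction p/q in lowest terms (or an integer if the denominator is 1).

Answer: 243/1024

Derivation:
Computing P^4 by repeated multiplication:
P^1 =
  A: [1/2, 1/8, 1/4, 1/8]
  B: [1/8, 1/8, 1/2, 1/4]
  C: [3/8, 3/8, 1/8, 1/8]
  D: [1/8, 3/8, 1/8, 3/8]
P^2 =
  A: [3/8, 7/32, 15/64, 11/64]
  B: [19/64, 5/16, 3/16, 13/64]
  C: [19/64, 3/16, 5/16, 13/64]
  D: [13/64, 1/4, 9/32, 17/64]
P^3 =
  A: [83/256, 29/128, 65/256, 25/128]
  B: [145/512, 57/256, 143/512, 55/256]
  C: [161/512, 65/256, 119/512, 51/256]
  D: [139/512, 67/256, 125/512, 57/256]
P^4 =
  A: [635/2048, 243/1024, 513/2048, 207/1024]
  B: [1233/4096, 509/2048, 999/4096, 423/2048]
  C: [1233/4096, 477/2048, 1063/4096, 423/2048]
  D: [1179/4096, 495/2048, 1053/4096, 437/2048]

(P^4)[A -> B] = 243/1024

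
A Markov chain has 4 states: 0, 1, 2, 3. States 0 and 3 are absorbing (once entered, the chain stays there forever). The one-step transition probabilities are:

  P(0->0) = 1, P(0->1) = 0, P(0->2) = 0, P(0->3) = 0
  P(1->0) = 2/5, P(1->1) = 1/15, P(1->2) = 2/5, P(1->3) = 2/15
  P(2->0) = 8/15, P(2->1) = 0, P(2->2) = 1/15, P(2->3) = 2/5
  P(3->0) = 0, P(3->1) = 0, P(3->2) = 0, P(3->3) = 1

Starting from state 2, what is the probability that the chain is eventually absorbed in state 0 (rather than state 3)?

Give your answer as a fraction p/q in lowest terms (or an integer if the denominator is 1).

Answer: 4/7

Derivation:
Let a_i = P(absorbed in 0 | start in state i).
Boundary conditions: a_0 = 1, a_3 = 0.
For each transient state i, a_i = sum_j P(i->j) * a_j:
  a_1 = 2/5*a_0 + 1/15*a_1 + 2/5*a_2 + 2/15*a_3
  a_2 = 8/15*a_0 + 0*a_1 + 1/15*a_2 + 2/5*a_3

Substituting a_0 = 1 and a_3 = 0, rearrange to (I - Q) a = r where r[i] = P(i -> 0):
  [14/15, -2/5] . (a_1, a_2) = 2/5
  [0, 14/15] . (a_1, a_2) = 8/15

Solving yields:
  a_1 = 33/49
  a_2 = 4/7

Starting state is 2, so the absorption probability is a_2 = 4/7.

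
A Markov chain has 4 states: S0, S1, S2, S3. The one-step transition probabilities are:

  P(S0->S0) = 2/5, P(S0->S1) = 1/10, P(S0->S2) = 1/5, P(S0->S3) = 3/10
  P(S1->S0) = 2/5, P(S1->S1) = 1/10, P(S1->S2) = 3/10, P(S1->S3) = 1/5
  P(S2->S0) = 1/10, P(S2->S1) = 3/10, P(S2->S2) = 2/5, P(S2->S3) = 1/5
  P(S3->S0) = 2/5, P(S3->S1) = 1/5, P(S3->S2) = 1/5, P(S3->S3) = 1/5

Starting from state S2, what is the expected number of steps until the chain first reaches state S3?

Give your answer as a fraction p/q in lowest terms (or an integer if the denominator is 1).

Let h_i = expected steps to first reach S3 from state i.
Boundary: h_S3 = 0.
First-step equations for the other states:
  h_S0 = 1 + 2/5*h_S0 + 1/10*h_S1 + 1/5*h_S2 + 3/10*h_S3
  h_S1 = 1 + 2/5*h_S0 + 1/10*h_S1 + 3/10*h_S2 + 1/5*h_S3
  h_S2 = 1 + 1/10*h_S0 + 3/10*h_S1 + 2/5*h_S2 + 1/5*h_S3

Substituting h_S3 = 0 and rearranging gives the linear system (I - Q) h = 1:
  [3/5, -1/10, -1/5] . (h_S0, h_S1, h_S2) = 1
  [-2/5, 9/10, -3/10] . (h_S0, h_S1, h_S2) = 1
  [-1/10, -3/10, 3/5] . (h_S0, h_S1, h_S2) = 1

Solving yields:
  h_S0 = 260/67
  h_S1 = 290/67
  h_S2 = 300/67

Starting state is S2, so the expected hitting time is h_S2 = 300/67.

Answer: 300/67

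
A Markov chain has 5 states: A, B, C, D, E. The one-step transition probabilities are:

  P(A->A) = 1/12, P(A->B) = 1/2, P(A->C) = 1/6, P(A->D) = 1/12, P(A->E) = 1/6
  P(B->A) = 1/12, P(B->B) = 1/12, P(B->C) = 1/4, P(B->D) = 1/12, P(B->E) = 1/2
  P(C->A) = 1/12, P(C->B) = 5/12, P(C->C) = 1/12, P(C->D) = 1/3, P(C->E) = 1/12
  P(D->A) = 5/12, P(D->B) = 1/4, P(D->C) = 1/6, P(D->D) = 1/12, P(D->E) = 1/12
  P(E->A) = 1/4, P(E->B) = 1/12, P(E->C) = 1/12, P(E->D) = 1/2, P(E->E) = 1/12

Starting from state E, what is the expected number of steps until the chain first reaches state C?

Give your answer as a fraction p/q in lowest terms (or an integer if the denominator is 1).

Let h_i = expected steps to first reach C from state i.
Boundary: h_C = 0.
First-step equations for the other states:
  h_A = 1 + 1/12*h_A + 1/2*h_B + 1/6*h_C + 1/12*h_D + 1/6*h_E
  h_B = 1 + 1/12*h_A + 1/12*h_B + 1/4*h_C + 1/12*h_D + 1/2*h_E
  h_D = 1 + 5/12*h_A + 1/4*h_B + 1/6*h_C + 1/12*h_D + 1/12*h_E
  h_E = 1 + 1/4*h_A + 1/12*h_B + 1/12*h_C + 1/2*h_D + 1/12*h_E

Substituting h_C = 0 and rearranging gives the linear system (I - Q) h = 1:
  [11/12, -1/2, -1/12, -1/6] . (h_A, h_B, h_D, h_E) = 1
  [-1/12, 11/12, -1/12, -1/2] . (h_A, h_B, h_D, h_E) = 1
  [-5/12, -1/4, 11/12, -1/12] . (h_A, h_B, h_D, h_E) = 1
  [-1/4, -1/12, -1/2, 11/12] . (h_A, h_B, h_D, h_E) = 1

Solving yields:
  h_A = 12148/2063
  h_B = 11696/2063
  h_D = 12168/2063
  h_E = 13264/2063

Starting state is E, so the expected hitting time is h_E = 13264/2063.

Answer: 13264/2063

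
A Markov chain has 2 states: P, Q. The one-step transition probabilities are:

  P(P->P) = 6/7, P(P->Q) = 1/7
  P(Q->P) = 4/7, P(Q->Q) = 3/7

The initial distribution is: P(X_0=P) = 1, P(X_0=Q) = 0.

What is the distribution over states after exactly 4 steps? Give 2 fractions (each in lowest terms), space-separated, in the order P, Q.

Propagating the distribution step by step (d_{t+1} = d_t * P):
d_0 = (P=1, Q=0)
  d_1[P] = 1*6/7 + 0*4/7 = 6/7
  d_1[Q] = 1*1/7 + 0*3/7 = 1/7
d_1 = (P=6/7, Q=1/7)
  d_2[P] = 6/7*6/7 + 1/7*4/7 = 40/49
  d_2[Q] = 6/7*1/7 + 1/7*3/7 = 9/49
d_2 = (P=40/49, Q=9/49)
  d_3[P] = 40/49*6/7 + 9/49*4/7 = 276/343
  d_3[Q] = 40/49*1/7 + 9/49*3/7 = 67/343
d_3 = (P=276/343, Q=67/343)
  d_4[P] = 276/343*6/7 + 67/343*4/7 = 1924/2401
  d_4[Q] = 276/343*1/7 + 67/343*3/7 = 477/2401
d_4 = (P=1924/2401, Q=477/2401)

Answer: 1924/2401 477/2401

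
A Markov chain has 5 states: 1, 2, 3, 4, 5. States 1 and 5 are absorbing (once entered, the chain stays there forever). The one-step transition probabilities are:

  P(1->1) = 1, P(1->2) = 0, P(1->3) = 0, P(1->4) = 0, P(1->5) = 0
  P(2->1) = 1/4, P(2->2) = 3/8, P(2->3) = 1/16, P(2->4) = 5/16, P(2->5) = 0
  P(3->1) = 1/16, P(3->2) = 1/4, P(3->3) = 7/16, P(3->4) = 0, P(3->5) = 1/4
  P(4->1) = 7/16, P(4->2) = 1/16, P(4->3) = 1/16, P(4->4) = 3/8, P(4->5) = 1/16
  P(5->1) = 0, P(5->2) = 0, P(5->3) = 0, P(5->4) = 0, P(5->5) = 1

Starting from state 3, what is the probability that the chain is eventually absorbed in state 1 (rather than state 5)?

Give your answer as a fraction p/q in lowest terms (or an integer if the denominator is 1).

Let a_i = P(absorbed in 1 | start in state i).
Boundary conditions: a_1 = 1, a_5 = 0.
For each transient state i, a_i = sum_j P(i->j) * a_j:
  a_2 = 1/4*a_1 + 3/8*a_2 + 1/16*a_3 + 5/16*a_4 + 0*a_5
  a_3 = 1/16*a_1 + 1/4*a_2 + 7/16*a_3 + 0*a_4 + 1/4*a_5
  a_4 = 7/16*a_1 + 1/16*a_2 + 1/16*a_3 + 3/8*a_4 + 1/16*a_5

Substituting a_1 = 1 and a_5 = 0, rearrange to (I - Q) a = r where r[i] = P(i -> 1):
  [5/8, -1/16, -5/16] . (a_2, a_3, a_4) = 1/4
  [-1/4, 9/16, 0] . (a_2, a_3, a_4) = 1/16
  [-1/16, -1/16, 5/8] . (a_2, a_3, a_4) = 7/16

Solving yields:
  a_2 = 46/53
  a_3 = 79/159
  a_4 = 133/159

Starting state is 3, so the absorption probability is a_3 = 79/159.

Answer: 79/159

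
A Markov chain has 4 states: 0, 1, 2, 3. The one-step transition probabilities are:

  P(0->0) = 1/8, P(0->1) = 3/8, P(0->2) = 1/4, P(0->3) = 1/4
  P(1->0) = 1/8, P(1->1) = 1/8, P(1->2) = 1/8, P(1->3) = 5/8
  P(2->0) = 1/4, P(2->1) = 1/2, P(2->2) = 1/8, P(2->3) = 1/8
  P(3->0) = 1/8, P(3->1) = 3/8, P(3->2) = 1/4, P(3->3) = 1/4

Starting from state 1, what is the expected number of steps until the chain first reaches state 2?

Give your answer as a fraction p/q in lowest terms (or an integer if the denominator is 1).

Let h_i = expected steps to first reach 2 from state i.
Boundary: h_2 = 0.
First-step equations for the other states:
  h_0 = 1 + 1/8*h_0 + 3/8*h_1 + 1/4*h_2 + 1/4*h_3
  h_1 = 1 + 1/8*h_0 + 1/8*h_1 + 1/8*h_2 + 5/8*h_3
  h_3 = 1 + 1/8*h_0 + 3/8*h_1 + 1/4*h_2 + 1/4*h_3

Substituting h_2 = 0 and rearranging gives the linear system (I - Q) h = 1:
  [7/8, -3/8, -1/4] . (h_0, h_1, h_3) = 1
  [-1/8, 7/8, -5/8] . (h_0, h_1, h_3) = 1
  [-1/8, -3/8, 3/4] . (h_0, h_1, h_3) = 1

Solving yields:
  h_0 = 80/17
  h_1 = 88/17
  h_3 = 80/17

Starting state is 1, so the expected hitting time is h_1 = 88/17.

Answer: 88/17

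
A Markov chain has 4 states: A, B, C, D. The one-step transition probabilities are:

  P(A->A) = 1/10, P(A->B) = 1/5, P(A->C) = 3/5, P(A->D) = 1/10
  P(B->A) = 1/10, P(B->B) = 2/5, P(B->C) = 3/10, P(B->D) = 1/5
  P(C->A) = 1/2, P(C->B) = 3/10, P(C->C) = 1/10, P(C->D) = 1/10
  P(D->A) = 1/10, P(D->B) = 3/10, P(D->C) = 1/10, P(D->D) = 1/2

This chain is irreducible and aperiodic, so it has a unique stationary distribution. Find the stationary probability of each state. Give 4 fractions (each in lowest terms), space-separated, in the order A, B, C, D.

Answer: 75/364 113/364 193/728 159/728

Derivation:
The stationary distribution satisfies pi = pi * P, i.e.:
  pi_A = 1/10*pi_A + 1/10*pi_B + 1/2*pi_C + 1/10*pi_D
  pi_B = 1/5*pi_A + 2/5*pi_B + 3/10*pi_C + 3/10*pi_D
  pi_C = 3/5*pi_A + 3/10*pi_B + 1/10*pi_C + 1/10*pi_D
  pi_D = 1/10*pi_A + 1/5*pi_B + 1/10*pi_C + 1/2*pi_D
with normalization: pi_A + pi_B + pi_C + pi_D = 1.

Using the first 3 balance equations plus normalization, the linear system A*pi = b is:
  [-9/10, 1/10, 1/2, 1/10] . pi = 0
  [1/5, -3/5, 3/10, 3/10] . pi = 0
  [3/5, 3/10, -9/10, 1/10] . pi = 0
  [1, 1, 1, 1] . pi = 1

Solving yields:
  pi_A = 75/364
  pi_B = 113/364
  pi_C = 193/728
  pi_D = 159/728

Verification (pi * P):
  75/364*1/10 + 113/364*1/10 + 193/728*1/2 + 159/728*1/10 = 75/364 = pi_A  (ok)
  75/364*1/5 + 113/364*2/5 + 193/728*3/10 + 159/728*3/10 = 113/364 = pi_B  (ok)
  75/364*3/5 + 113/364*3/10 + 193/728*1/10 + 159/728*1/10 = 193/728 = pi_C  (ok)
  75/364*1/10 + 113/364*1/5 + 193/728*1/10 + 159/728*1/2 = 159/728 = pi_D  (ok)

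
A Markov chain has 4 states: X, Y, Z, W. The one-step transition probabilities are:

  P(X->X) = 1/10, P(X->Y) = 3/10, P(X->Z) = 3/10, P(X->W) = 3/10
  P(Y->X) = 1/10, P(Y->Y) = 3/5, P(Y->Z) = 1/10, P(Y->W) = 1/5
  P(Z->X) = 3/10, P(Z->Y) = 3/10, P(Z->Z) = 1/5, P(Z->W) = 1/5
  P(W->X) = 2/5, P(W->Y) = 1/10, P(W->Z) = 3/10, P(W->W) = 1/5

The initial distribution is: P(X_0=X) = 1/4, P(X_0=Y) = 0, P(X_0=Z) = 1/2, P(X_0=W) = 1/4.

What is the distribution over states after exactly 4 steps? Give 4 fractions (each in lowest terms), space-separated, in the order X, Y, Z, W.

Propagating the distribution step by step (d_{t+1} = d_t * P):
d_0 = (X=1/4, Y=0, Z=1/2, W=1/4)
  d_1[X] = 1/4*1/10 + 0*1/10 + 1/2*3/10 + 1/4*2/5 = 11/40
  d_1[Y] = 1/4*3/10 + 0*3/5 + 1/2*3/10 + 1/4*1/10 = 1/4
  d_1[Z] = 1/4*3/10 + 0*1/10 + 1/2*1/5 + 1/4*3/10 = 1/4
  d_1[W] = 1/4*3/10 + 0*1/5 + 1/2*1/5 + 1/4*1/5 = 9/40
d_1 = (X=11/40, Y=1/4, Z=1/4, W=9/40)
  d_2[X] = 11/40*1/10 + 1/4*1/10 + 1/4*3/10 + 9/40*2/5 = 87/400
  d_2[Y] = 11/40*3/10 + 1/4*3/5 + 1/4*3/10 + 9/40*1/10 = 33/100
  d_2[Z] = 11/40*3/10 + 1/4*1/10 + 1/4*1/5 + 9/40*3/10 = 9/40
  d_2[W] = 11/40*3/10 + 1/4*1/5 + 1/4*1/5 + 9/40*1/5 = 91/400
d_2 = (X=87/400, Y=33/100, Z=9/40, W=91/400)
  d_3[X] = 87/400*1/10 + 33/100*1/10 + 9/40*3/10 + 91/400*2/5 = 853/4000
  d_3[Y] = 87/400*3/10 + 33/100*3/5 + 9/40*3/10 + 91/400*1/10 = 707/2000
  d_3[Z] = 87/400*3/10 + 33/100*1/10 + 9/40*1/5 + 91/400*3/10 = 423/2000
  d_3[W] = 87/400*3/10 + 33/100*1/5 + 9/40*1/5 + 91/400*1/5 = 887/4000
d_3 = (X=853/4000, Y=707/2000, Z=423/2000, W=887/4000)
  d_4[X] = 853/4000*1/10 + 707/2000*1/10 + 423/2000*3/10 + 887/4000*2/5 = 8353/40000
  d_4[Y] = 853/4000*3/10 + 707/2000*3/5 + 423/2000*3/10 + 887/4000*1/10 = 3617/10000
  d_4[Z] = 853/4000*3/10 + 707/2000*1/10 + 423/2000*1/5 + 887/4000*3/10 = 4163/20000
  d_4[W] = 853/4000*3/10 + 707/2000*1/5 + 423/2000*1/5 + 887/4000*1/5 = 8853/40000
d_4 = (X=8353/40000, Y=3617/10000, Z=4163/20000, W=8853/40000)

Answer: 8353/40000 3617/10000 4163/20000 8853/40000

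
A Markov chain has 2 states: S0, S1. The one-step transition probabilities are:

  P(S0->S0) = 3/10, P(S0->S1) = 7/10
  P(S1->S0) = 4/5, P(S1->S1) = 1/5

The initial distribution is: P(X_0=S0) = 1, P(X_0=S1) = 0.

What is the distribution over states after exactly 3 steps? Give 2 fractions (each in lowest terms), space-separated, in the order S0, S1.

Answer: 19/40 21/40

Derivation:
Propagating the distribution step by step (d_{t+1} = d_t * P):
d_0 = (S0=1, S1=0)
  d_1[S0] = 1*3/10 + 0*4/5 = 3/10
  d_1[S1] = 1*7/10 + 0*1/5 = 7/10
d_1 = (S0=3/10, S1=7/10)
  d_2[S0] = 3/10*3/10 + 7/10*4/5 = 13/20
  d_2[S1] = 3/10*7/10 + 7/10*1/5 = 7/20
d_2 = (S0=13/20, S1=7/20)
  d_3[S0] = 13/20*3/10 + 7/20*4/5 = 19/40
  d_3[S1] = 13/20*7/10 + 7/20*1/5 = 21/40
d_3 = (S0=19/40, S1=21/40)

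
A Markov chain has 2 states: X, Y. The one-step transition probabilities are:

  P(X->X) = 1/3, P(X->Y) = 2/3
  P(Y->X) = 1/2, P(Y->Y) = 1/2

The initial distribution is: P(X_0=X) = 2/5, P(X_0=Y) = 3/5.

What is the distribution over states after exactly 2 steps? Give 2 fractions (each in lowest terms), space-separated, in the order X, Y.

Answer: 77/180 103/180

Derivation:
Propagating the distribution step by step (d_{t+1} = d_t * P):
d_0 = (X=2/5, Y=3/5)
  d_1[X] = 2/5*1/3 + 3/5*1/2 = 13/30
  d_1[Y] = 2/5*2/3 + 3/5*1/2 = 17/30
d_1 = (X=13/30, Y=17/30)
  d_2[X] = 13/30*1/3 + 17/30*1/2 = 77/180
  d_2[Y] = 13/30*2/3 + 17/30*1/2 = 103/180
d_2 = (X=77/180, Y=103/180)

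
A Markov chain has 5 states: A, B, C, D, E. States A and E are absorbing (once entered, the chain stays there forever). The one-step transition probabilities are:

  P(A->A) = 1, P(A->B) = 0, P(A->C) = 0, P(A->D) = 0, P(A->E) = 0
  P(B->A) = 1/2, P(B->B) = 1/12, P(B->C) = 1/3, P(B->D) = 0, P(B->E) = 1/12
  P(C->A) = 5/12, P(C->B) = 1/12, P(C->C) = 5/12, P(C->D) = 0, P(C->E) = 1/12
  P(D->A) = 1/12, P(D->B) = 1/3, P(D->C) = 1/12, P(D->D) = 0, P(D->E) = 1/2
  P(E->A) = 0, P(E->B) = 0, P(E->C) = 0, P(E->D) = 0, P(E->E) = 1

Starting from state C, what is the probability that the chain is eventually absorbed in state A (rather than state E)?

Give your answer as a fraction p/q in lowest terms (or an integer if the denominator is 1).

Let a_i = P(absorbed in A | start in state i).
Boundary conditions: a_A = 1, a_E = 0.
For each transient state i, a_i = sum_j P(i->j) * a_j:
  a_B = 1/2*a_A + 1/12*a_B + 1/3*a_C + 0*a_D + 1/12*a_E
  a_C = 5/12*a_A + 1/12*a_B + 5/12*a_C + 0*a_D + 1/12*a_E
  a_D = 1/12*a_A + 1/3*a_B + 1/12*a_C + 0*a_D + 1/2*a_E

Substituting a_A = 1 and a_E = 0, rearrange to (I - Q) a = r where r[i] = P(i -> A):
  [11/12, -1/3, 0] . (a_B, a_C, a_D) = 1/2
  [-1/12, 7/12, 0] . (a_B, a_C, a_D) = 5/12
  [-1/3, -1/12, 1] . (a_B, a_C, a_D) = 1/12

Solving yields:
  a_B = 62/73
  a_C = 61/73
  a_D = 191/438

Starting state is C, so the absorption probability is a_C = 61/73.

Answer: 61/73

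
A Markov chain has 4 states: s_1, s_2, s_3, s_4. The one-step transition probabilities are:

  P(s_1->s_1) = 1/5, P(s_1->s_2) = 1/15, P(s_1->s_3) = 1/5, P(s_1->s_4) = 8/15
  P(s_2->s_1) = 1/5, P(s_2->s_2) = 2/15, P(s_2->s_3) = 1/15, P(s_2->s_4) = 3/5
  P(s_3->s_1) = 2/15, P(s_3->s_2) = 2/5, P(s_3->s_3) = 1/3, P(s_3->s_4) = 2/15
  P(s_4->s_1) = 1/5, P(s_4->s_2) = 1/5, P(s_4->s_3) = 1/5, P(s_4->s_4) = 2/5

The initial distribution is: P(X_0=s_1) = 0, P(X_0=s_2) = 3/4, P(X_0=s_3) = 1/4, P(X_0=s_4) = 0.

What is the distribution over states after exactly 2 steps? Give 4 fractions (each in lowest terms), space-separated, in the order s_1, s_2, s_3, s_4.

Answer: 43/225 17/90 43/225 193/450

Derivation:
Propagating the distribution step by step (d_{t+1} = d_t * P):
d_0 = (s_1=0, s_2=3/4, s_3=1/4, s_4=0)
  d_1[s_1] = 0*1/5 + 3/4*1/5 + 1/4*2/15 + 0*1/5 = 11/60
  d_1[s_2] = 0*1/15 + 3/4*2/15 + 1/4*2/5 + 0*1/5 = 1/5
  d_1[s_3] = 0*1/5 + 3/4*1/15 + 1/4*1/3 + 0*1/5 = 2/15
  d_1[s_4] = 0*8/15 + 3/4*3/5 + 1/4*2/15 + 0*2/5 = 29/60
d_1 = (s_1=11/60, s_2=1/5, s_3=2/15, s_4=29/60)
  d_2[s_1] = 11/60*1/5 + 1/5*1/5 + 2/15*2/15 + 29/60*1/5 = 43/225
  d_2[s_2] = 11/60*1/15 + 1/5*2/15 + 2/15*2/5 + 29/60*1/5 = 17/90
  d_2[s_3] = 11/60*1/5 + 1/5*1/15 + 2/15*1/3 + 29/60*1/5 = 43/225
  d_2[s_4] = 11/60*8/15 + 1/5*3/5 + 2/15*2/15 + 29/60*2/5 = 193/450
d_2 = (s_1=43/225, s_2=17/90, s_3=43/225, s_4=193/450)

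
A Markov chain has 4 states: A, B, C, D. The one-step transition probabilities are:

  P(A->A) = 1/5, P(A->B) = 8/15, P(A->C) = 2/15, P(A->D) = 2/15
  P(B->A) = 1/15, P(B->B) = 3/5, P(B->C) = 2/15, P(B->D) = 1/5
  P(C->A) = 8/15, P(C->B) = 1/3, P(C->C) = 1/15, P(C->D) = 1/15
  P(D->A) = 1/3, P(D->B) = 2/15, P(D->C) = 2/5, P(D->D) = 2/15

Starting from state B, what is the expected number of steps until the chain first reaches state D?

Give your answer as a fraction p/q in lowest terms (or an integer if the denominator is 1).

Let h_i = expected steps to first reach D from state i.
Boundary: h_D = 0.
First-step equations for the other states:
  h_A = 1 + 1/5*h_A + 8/15*h_B + 2/15*h_C + 2/15*h_D
  h_B = 1 + 1/15*h_A + 3/5*h_B + 2/15*h_C + 1/5*h_D
  h_C = 1 + 8/15*h_A + 1/3*h_B + 1/15*h_C + 1/15*h_D

Substituting h_D = 0 and rearranging gives the linear system (I - Q) h = 1:
  [4/5, -8/15, -2/15] . (h_A, h_B, h_C) = 1
  [-1/15, 2/5, -2/15] . (h_A, h_B, h_C) = 1
  [-8/15, -1/3, 14/15] . (h_A, h_B, h_C) = 1

Solving yields:
  h_A = 1680/271
  h_B = 1560/271
  h_C = 3615/542

Starting state is B, so the expected hitting time is h_B = 1560/271.

Answer: 1560/271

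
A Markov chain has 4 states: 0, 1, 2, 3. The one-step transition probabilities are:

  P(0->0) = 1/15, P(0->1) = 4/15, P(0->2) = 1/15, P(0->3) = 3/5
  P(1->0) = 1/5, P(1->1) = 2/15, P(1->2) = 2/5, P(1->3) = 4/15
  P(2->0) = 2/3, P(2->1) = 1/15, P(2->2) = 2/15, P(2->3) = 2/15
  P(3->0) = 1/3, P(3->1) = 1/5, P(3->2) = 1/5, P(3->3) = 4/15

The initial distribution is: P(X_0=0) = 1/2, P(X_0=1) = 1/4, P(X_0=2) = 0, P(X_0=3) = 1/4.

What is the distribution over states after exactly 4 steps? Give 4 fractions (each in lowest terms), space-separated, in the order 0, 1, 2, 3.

Answer: 19561/67500 6203/33750 12509/67500 5756/16875

Derivation:
Propagating the distribution step by step (d_{t+1} = d_t * P):
d_0 = (0=1/2, 1=1/4, 2=0, 3=1/4)
  d_1[0] = 1/2*1/15 + 1/4*1/5 + 0*2/3 + 1/4*1/3 = 1/6
  d_1[1] = 1/2*4/15 + 1/4*2/15 + 0*1/15 + 1/4*1/5 = 13/60
  d_1[2] = 1/2*1/15 + 1/4*2/5 + 0*2/15 + 1/4*1/5 = 11/60
  d_1[3] = 1/2*3/5 + 1/4*4/15 + 0*2/15 + 1/4*4/15 = 13/30
d_1 = (0=1/6, 1=13/60, 2=11/60, 3=13/30)
  d_2[0] = 1/6*1/15 + 13/60*1/5 + 11/60*2/3 + 13/30*1/3 = 289/900
  d_2[1] = 1/6*4/15 + 13/60*2/15 + 11/60*1/15 + 13/30*1/5 = 31/180
  d_2[2] = 1/6*1/15 + 13/60*2/5 + 11/60*2/15 + 13/30*1/5 = 47/225
  d_2[3] = 1/6*3/5 + 13/60*4/15 + 11/60*2/15 + 13/30*4/15 = 67/225
d_2 = (0=289/900, 1=31/180, 2=47/225, 3=67/225)
  d_3[0] = 289/900*1/15 + 31/180*1/5 + 47/225*2/3 + 67/225*1/3 = 1987/6750
  d_3[1] = 289/900*4/15 + 31/180*2/15 + 47/225*1/15 + 67/225*1/5 = 1229/6750
  d_3[2] = 289/900*1/15 + 31/180*2/5 + 47/225*2/15 + 67/225*1/5 = 2399/13500
  d_3[3] = 289/900*3/5 + 31/180*4/15 + 47/225*2/15 + 67/225*4/15 = 4669/13500
d_3 = (0=1987/6750, 1=1229/6750, 2=2399/13500, 3=4669/13500)
  d_4[0] = 1987/6750*1/15 + 1229/6750*1/5 + 2399/13500*2/3 + 4669/13500*1/3 = 19561/67500
  d_4[1] = 1987/6750*4/15 + 1229/6750*2/15 + 2399/13500*1/15 + 4669/13500*1/5 = 6203/33750
  d_4[2] = 1987/6750*1/15 + 1229/6750*2/5 + 2399/13500*2/15 + 4669/13500*1/5 = 12509/67500
  d_4[3] = 1987/6750*3/5 + 1229/6750*4/15 + 2399/13500*2/15 + 4669/13500*4/15 = 5756/16875
d_4 = (0=19561/67500, 1=6203/33750, 2=12509/67500, 3=5756/16875)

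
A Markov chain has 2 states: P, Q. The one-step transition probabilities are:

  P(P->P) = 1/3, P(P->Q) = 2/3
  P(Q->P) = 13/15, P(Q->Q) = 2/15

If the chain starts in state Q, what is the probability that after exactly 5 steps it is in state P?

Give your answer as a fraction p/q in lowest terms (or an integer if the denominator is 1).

Answer: 447733/759375

Derivation:
Computing P^5 by repeated multiplication:
P^1 =
  P: [1/3, 2/3]
  Q: [13/15, 2/15]
P^2 =
  P: [31/45, 14/45]
  Q: [91/225, 134/225]
P^3 =
  P: [337/675, 338/675]
  Q: [2197/3375, 1178/3375]
P^4 =
  P: [6079/10125, 4046/10125]
  Q: [26299/50625, 24326/50625]
P^5 =
  P: [82993/151875, 68882/151875]
  Q: [447733/759375, 311642/759375]

(P^5)[Q -> P] = 447733/759375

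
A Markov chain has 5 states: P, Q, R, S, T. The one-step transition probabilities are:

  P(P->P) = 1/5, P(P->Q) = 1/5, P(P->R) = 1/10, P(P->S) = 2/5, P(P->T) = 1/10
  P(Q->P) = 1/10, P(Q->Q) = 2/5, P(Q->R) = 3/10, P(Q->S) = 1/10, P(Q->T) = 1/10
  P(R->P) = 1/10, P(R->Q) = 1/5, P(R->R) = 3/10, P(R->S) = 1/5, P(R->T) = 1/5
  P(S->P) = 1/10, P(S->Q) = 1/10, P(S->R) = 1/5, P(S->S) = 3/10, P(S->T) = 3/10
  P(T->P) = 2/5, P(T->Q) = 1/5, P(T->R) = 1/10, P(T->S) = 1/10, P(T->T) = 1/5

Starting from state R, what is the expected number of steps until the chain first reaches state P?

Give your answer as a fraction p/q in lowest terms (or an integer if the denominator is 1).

Let h_i = expected steps to first reach P from state i.
Boundary: h_P = 0.
First-step equations for the other states:
  h_Q = 1 + 1/10*h_P + 2/5*h_Q + 3/10*h_R + 1/10*h_S + 1/10*h_T
  h_R = 1 + 1/10*h_P + 1/5*h_Q + 3/10*h_R + 1/5*h_S + 1/5*h_T
  h_S = 1 + 1/10*h_P + 1/10*h_Q + 1/5*h_R + 3/10*h_S + 3/10*h_T
  h_T = 1 + 2/5*h_P + 1/5*h_Q + 1/10*h_R + 1/10*h_S + 1/5*h_T

Substituting h_P = 0 and rearranging gives the linear system (I - Q) h = 1:
  [3/5, -3/10, -1/10, -1/10] . (h_Q, h_R, h_S, h_T) = 1
  [-1/5, 7/10, -1/5, -1/5] . (h_Q, h_R, h_S, h_T) = 1
  [-1/10, -1/5, 7/10, -3/10] . (h_Q, h_R, h_S, h_T) = 1
  [-1/5, -1/10, -1/10, 4/5] . (h_Q, h_R, h_S, h_T) = 1

Solving yields:
  h_Q = 7490/1139
  h_R = 7190/1139
  h_S = 6920/1139
  h_T = 5060/1139

Starting state is R, so the expected hitting time is h_R = 7190/1139.

Answer: 7190/1139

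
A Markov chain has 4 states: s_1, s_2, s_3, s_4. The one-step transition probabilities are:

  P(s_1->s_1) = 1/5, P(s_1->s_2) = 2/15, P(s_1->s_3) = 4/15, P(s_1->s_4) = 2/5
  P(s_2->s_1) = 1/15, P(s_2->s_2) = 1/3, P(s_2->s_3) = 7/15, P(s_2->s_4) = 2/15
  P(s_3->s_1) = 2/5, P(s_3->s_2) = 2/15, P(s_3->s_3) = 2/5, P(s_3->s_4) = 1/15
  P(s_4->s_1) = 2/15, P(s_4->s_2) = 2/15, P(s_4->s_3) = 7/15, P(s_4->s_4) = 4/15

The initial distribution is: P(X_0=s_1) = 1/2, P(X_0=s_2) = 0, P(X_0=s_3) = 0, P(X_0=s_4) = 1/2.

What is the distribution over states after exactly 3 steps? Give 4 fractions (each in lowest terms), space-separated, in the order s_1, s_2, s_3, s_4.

Answer: 1669/6750 62/375 2651/6750 73/375

Derivation:
Propagating the distribution step by step (d_{t+1} = d_t * P):
d_0 = (s_1=1/2, s_2=0, s_3=0, s_4=1/2)
  d_1[s_1] = 1/2*1/5 + 0*1/15 + 0*2/5 + 1/2*2/15 = 1/6
  d_1[s_2] = 1/2*2/15 + 0*1/3 + 0*2/15 + 1/2*2/15 = 2/15
  d_1[s_3] = 1/2*4/15 + 0*7/15 + 0*2/5 + 1/2*7/15 = 11/30
  d_1[s_4] = 1/2*2/5 + 0*2/15 + 0*1/15 + 1/2*4/15 = 1/3
d_1 = (s_1=1/6, s_2=2/15, s_3=11/30, s_4=1/3)
  d_2[s_1] = 1/6*1/5 + 2/15*1/15 + 11/30*2/5 + 1/3*2/15 = 7/30
  d_2[s_2] = 1/6*2/15 + 2/15*1/3 + 11/30*2/15 + 1/3*2/15 = 4/25
  d_2[s_3] = 1/6*4/15 + 2/15*7/15 + 11/30*2/5 + 1/3*7/15 = 92/225
  d_2[s_4] = 1/6*2/5 + 2/15*2/15 + 11/30*1/15 + 1/3*4/15 = 89/450
d_2 = (s_1=7/30, s_2=4/25, s_3=92/225, s_4=89/450)
  d_3[s_1] = 7/30*1/5 + 4/25*1/15 + 92/225*2/5 + 89/450*2/15 = 1669/6750
  d_3[s_2] = 7/30*2/15 + 4/25*1/3 + 92/225*2/15 + 89/450*2/15 = 62/375
  d_3[s_3] = 7/30*4/15 + 4/25*7/15 + 92/225*2/5 + 89/450*7/15 = 2651/6750
  d_3[s_4] = 7/30*2/5 + 4/25*2/15 + 92/225*1/15 + 89/450*4/15 = 73/375
d_3 = (s_1=1669/6750, s_2=62/375, s_3=2651/6750, s_4=73/375)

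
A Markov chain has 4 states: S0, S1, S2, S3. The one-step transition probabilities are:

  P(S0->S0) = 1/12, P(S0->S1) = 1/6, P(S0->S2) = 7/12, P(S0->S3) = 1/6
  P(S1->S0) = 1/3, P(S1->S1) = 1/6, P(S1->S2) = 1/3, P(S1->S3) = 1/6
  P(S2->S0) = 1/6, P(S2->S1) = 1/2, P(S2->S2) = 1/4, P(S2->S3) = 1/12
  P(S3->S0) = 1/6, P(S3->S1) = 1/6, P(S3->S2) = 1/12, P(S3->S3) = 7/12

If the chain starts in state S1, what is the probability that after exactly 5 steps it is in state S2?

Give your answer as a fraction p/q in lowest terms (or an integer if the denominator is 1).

Answer: 2321/7776

Derivation:
Computing P^5 by repeated multiplication:
P^1 =
  S0: [1/12, 1/6, 7/12, 1/6]
  S1: [1/3, 1/6, 1/3, 1/6]
  S2: [1/6, 1/2, 1/4, 1/12]
  S3: [1/6, 1/6, 1/12, 7/12]
P^2 =
  S0: [3/16, 13/36, 19/72, 3/16]
  S1: [1/6, 5/18, 25/72, 5/24]
  S2: [17/72, 1/4, 1/3, 13/72]
  S3: [13/72, 7/36, 2/9, 29/72]
P^3 =
  S0: [365/1728, 55/216, 269/864, 385/1728]
  S1: [43/216, 61/216, 127/432, 97/432]
  S2: [163/864, 5/18, 23/72, 185/864]
  S3: [53/288, 13/54, 7/27, 91/288]
P^4 =
  S0: [3971/20736, 701/2592, 3157/10368, 4843/20736]
  S1: [511/2592, 343/1296, 49/162, 611/2592]
  S2: [2045/10368, 59/216, 173/576, 2377/10368]
  S3: [1985/10368, 41/162, 1445/5184, 2869/10368]
P^5 =
  S0: [5413/27648, 8341/31104, 37007/124416, 733/3072]
  S1: [2015/10368, 65/243, 2321/7776, 2485/10368]
  S2: [24355/124416, 461/1728, 6227/20736, 29507/124416]
  S3: [23999/124416, 4037/15552, 17965/62208, 32191/124416]

(P^5)[S1 -> S2] = 2321/7776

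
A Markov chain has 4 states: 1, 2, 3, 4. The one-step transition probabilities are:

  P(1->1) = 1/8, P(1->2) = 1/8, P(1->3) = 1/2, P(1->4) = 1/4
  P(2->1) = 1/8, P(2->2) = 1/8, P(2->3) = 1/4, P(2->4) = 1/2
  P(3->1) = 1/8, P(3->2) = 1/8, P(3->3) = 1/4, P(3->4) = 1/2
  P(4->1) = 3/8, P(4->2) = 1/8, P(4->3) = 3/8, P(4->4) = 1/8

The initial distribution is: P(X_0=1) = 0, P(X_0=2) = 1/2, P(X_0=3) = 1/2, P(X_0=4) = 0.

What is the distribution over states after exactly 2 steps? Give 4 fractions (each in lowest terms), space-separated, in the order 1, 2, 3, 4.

Answer: 1/4 1/8 11/32 9/32

Derivation:
Propagating the distribution step by step (d_{t+1} = d_t * P):
d_0 = (1=0, 2=1/2, 3=1/2, 4=0)
  d_1[1] = 0*1/8 + 1/2*1/8 + 1/2*1/8 + 0*3/8 = 1/8
  d_1[2] = 0*1/8 + 1/2*1/8 + 1/2*1/8 + 0*1/8 = 1/8
  d_1[3] = 0*1/2 + 1/2*1/4 + 1/2*1/4 + 0*3/8 = 1/4
  d_1[4] = 0*1/4 + 1/2*1/2 + 1/2*1/2 + 0*1/8 = 1/2
d_1 = (1=1/8, 2=1/8, 3=1/4, 4=1/2)
  d_2[1] = 1/8*1/8 + 1/8*1/8 + 1/4*1/8 + 1/2*3/8 = 1/4
  d_2[2] = 1/8*1/8 + 1/8*1/8 + 1/4*1/8 + 1/2*1/8 = 1/8
  d_2[3] = 1/8*1/2 + 1/8*1/4 + 1/4*1/4 + 1/2*3/8 = 11/32
  d_2[4] = 1/8*1/4 + 1/8*1/2 + 1/4*1/2 + 1/2*1/8 = 9/32
d_2 = (1=1/4, 2=1/8, 3=11/32, 4=9/32)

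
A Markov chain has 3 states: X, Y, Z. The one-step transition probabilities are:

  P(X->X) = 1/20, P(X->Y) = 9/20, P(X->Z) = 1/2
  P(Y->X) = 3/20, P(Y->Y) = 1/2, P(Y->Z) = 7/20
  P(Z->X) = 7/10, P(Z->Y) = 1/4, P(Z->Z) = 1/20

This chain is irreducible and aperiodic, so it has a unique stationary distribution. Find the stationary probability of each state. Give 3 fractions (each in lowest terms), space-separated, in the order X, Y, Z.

Answer: 155/539 221/539 163/539

Derivation:
The stationary distribution satisfies pi = pi * P, i.e.:
  pi_X = 1/20*pi_X + 3/20*pi_Y + 7/10*pi_Z
  pi_Y = 9/20*pi_X + 1/2*pi_Y + 1/4*pi_Z
  pi_Z = 1/2*pi_X + 7/20*pi_Y + 1/20*pi_Z
with normalization: pi_X + pi_Y + pi_Z = 1.

Using the first 2 balance equations plus normalization, the linear system A*pi = b is:
  [-19/20, 3/20, 7/10] . pi = 0
  [9/20, -1/2, 1/4] . pi = 0
  [1, 1, 1] . pi = 1

Solving yields:
  pi_X = 155/539
  pi_Y = 221/539
  pi_Z = 163/539

Verification (pi * P):
  155/539*1/20 + 221/539*3/20 + 163/539*7/10 = 155/539 = pi_X  (ok)
  155/539*9/20 + 221/539*1/2 + 163/539*1/4 = 221/539 = pi_Y  (ok)
  155/539*1/2 + 221/539*7/20 + 163/539*1/20 = 163/539 = pi_Z  (ok)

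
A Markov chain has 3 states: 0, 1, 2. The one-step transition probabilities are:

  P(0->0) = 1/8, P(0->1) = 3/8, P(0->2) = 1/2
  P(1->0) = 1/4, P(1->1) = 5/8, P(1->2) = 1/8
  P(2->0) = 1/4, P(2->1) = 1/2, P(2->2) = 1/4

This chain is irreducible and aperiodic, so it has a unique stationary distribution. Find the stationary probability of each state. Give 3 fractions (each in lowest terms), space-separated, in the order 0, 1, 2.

Answer: 2/9 34/63 5/21

Derivation:
The stationary distribution satisfies pi = pi * P, i.e.:
  pi_0 = 1/8*pi_0 + 1/4*pi_1 + 1/4*pi_2
  pi_1 = 3/8*pi_0 + 5/8*pi_1 + 1/2*pi_2
  pi_2 = 1/2*pi_0 + 1/8*pi_1 + 1/4*pi_2
with normalization: pi_0 + pi_1 + pi_2 = 1.

Using the first 2 balance equations plus normalization, the linear system A*pi = b is:
  [-7/8, 1/4, 1/4] . pi = 0
  [3/8, -3/8, 1/2] . pi = 0
  [1, 1, 1] . pi = 1

Solving yields:
  pi_0 = 2/9
  pi_1 = 34/63
  pi_2 = 5/21

Verification (pi * P):
  2/9*1/8 + 34/63*1/4 + 5/21*1/4 = 2/9 = pi_0  (ok)
  2/9*3/8 + 34/63*5/8 + 5/21*1/2 = 34/63 = pi_1  (ok)
  2/9*1/2 + 34/63*1/8 + 5/21*1/4 = 5/21 = pi_2  (ok)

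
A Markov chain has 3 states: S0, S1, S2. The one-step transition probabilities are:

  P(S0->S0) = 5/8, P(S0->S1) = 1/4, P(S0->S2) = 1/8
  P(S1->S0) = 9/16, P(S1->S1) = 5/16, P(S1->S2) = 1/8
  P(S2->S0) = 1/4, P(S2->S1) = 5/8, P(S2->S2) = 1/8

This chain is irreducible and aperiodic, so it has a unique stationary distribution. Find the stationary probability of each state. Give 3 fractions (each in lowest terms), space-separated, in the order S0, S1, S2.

The stationary distribution satisfies pi = pi * P, i.e.:
  pi_S0 = 5/8*pi_S0 + 9/16*pi_S1 + 1/4*pi_S2
  pi_S1 = 1/4*pi_S0 + 5/16*pi_S1 + 5/8*pi_S2
  pi_S2 = 1/8*pi_S0 + 1/8*pi_S1 + 1/8*pi_S2
with normalization: pi_S0 + pi_S1 + pi_S2 = 1.

Using the first 2 balance equations plus normalization, the linear system A*pi = b is:
  [-3/8, 9/16, 1/4] . pi = 0
  [1/4, -11/16, 5/8] . pi = 0
  [1, 1, 1] . pi = 1

Solving yields:
  pi_S0 = 67/120
  pi_S1 = 19/60
  pi_S2 = 1/8

Verification (pi * P):
  67/120*5/8 + 19/60*9/16 + 1/8*1/4 = 67/120 = pi_S0  (ok)
  67/120*1/4 + 19/60*5/16 + 1/8*5/8 = 19/60 = pi_S1  (ok)
  67/120*1/8 + 19/60*1/8 + 1/8*1/8 = 1/8 = pi_S2  (ok)

Answer: 67/120 19/60 1/8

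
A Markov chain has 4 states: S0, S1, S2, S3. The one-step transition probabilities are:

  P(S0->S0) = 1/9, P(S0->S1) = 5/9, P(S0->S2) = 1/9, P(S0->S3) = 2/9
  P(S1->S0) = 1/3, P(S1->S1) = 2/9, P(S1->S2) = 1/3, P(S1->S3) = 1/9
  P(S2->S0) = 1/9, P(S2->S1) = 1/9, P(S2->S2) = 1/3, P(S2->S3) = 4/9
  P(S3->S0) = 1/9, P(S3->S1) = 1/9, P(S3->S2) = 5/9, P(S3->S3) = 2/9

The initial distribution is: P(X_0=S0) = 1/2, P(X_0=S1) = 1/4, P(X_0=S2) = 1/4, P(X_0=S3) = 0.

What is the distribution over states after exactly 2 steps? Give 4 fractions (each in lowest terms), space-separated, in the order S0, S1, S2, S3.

Answer: 31/162 73/324 19/54 25/108

Derivation:
Propagating the distribution step by step (d_{t+1} = d_t * P):
d_0 = (S0=1/2, S1=1/4, S2=1/4, S3=0)
  d_1[S0] = 1/2*1/9 + 1/4*1/3 + 1/4*1/9 + 0*1/9 = 1/6
  d_1[S1] = 1/2*5/9 + 1/4*2/9 + 1/4*1/9 + 0*1/9 = 13/36
  d_1[S2] = 1/2*1/9 + 1/4*1/3 + 1/4*1/3 + 0*5/9 = 2/9
  d_1[S3] = 1/2*2/9 + 1/4*1/9 + 1/4*4/9 + 0*2/9 = 1/4
d_1 = (S0=1/6, S1=13/36, S2=2/9, S3=1/4)
  d_2[S0] = 1/6*1/9 + 13/36*1/3 + 2/9*1/9 + 1/4*1/9 = 31/162
  d_2[S1] = 1/6*5/9 + 13/36*2/9 + 2/9*1/9 + 1/4*1/9 = 73/324
  d_2[S2] = 1/6*1/9 + 13/36*1/3 + 2/9*1/3 + 1/4*5/9 = 19/54
  d_2[S3] = 1/6*2/9 + 13/36*1/9 + 2/9*4/9 + 1/4*2/9 = 25/108
d_2 = (S0=31/162, S1=73/324, S2=19/54, S3=25/108)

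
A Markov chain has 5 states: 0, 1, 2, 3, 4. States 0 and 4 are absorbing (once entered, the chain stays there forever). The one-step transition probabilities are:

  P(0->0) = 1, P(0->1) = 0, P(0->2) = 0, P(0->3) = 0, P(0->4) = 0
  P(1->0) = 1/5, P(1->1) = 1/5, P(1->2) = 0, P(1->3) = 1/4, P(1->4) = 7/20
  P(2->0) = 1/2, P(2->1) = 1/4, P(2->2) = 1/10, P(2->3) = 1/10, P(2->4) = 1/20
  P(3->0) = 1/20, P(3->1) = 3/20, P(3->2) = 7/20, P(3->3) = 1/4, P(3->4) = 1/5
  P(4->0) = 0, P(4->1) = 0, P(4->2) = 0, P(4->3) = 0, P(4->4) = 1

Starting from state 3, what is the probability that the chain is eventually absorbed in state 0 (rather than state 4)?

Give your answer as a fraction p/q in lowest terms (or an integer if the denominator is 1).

Answer: 588/1217

Derivation:
Let a_i = P(absorbed in 0 | start in state i).
Boundary conditions: a_0 = 1, a_4 = 0.
For each transient state i, a_i = sum_j P(i->j) * a_j:
  a_1 = 1/5*a_0 + 1/5*a_1 + 0*a_2 + 1/4*a_3 + 7/20*a_4
  a_2 = 1/2*a_0 + 1/4*a_1 + 1/10*a_2 + 1/10*a_3 + 1/20*a_4
  a_3 = 1/20*a_0 + 3/20*a_1 + 7/20*a_2 + 1/4*a_3 + 1/5*a_4

Substituting a_0 = 1 and a_4 = 0, rearrange to (I - Q) a = r where r[i] = P(i -> 0):
  [4/5, 0, -1/4] . (a_1, a_2, a_3) = 1/5
  [-1/4, 9/10, -1/10] . (a_1, a_2, a_3) = 1/2
  [-3/20, -7/20, 3/4] . (a_1, a_2, a_3) = 1/20

Solving yields:
  a_1 = 488/1217
  a_2 = 877/1217
  a_3 = 588/1217

Starting state is 3, so the absorption probability is a_3 = 588/1217.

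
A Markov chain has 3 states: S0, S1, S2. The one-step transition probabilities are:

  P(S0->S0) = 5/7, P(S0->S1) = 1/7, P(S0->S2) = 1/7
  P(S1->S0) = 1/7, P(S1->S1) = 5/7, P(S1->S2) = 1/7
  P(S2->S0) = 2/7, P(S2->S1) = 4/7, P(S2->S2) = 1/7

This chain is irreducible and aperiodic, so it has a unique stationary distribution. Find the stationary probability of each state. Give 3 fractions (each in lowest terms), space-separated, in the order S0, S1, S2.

Answer: 8/21 10/21 1/7

Derivation:
The stationary distribution satisfies pi = pi * P, i.e.:
  pi_S0 = 5/7*pi_S0 + 1/7*pi_S1 + 2/7*pi_S2
  pi_S1 = 1/7*pi_S0 + 5/7*pi_S1 + 4/7*pi_S2
  pi_S2 = 1/7*pi_S0 + 1/7*pi_S1 + 1/7*pi_S2
with normalization: pi_S0 + pi_S1 + pi_S2 = 1.

Using the first 2 balance equations plus normalization, the linear system A*pi = b is:
  [-2/7, 1/7, 2/7] . pi = 0
  [1/7, -2/7, 4/7] . pi = 0
  [1, 1, 1] . pi = 1

Solving yields:
  pi_S0 = 8/21
  pi_S1 = 10/21
  pi_S2 = 1/7

Verification (pi * P):
  8/21*5/7 + 10/21*1/7 + 1/7*2/7 = 8/21 = pi_S0  (ok)
  8/21*1/7 + 10/21*5/7 + 1/7*4/7 = 10/21 = pi_S1  (ok)
  8/21*1/7 + 10/21*1/7 + 1/7*1/7 = 1/7 = pi_S2  (ok)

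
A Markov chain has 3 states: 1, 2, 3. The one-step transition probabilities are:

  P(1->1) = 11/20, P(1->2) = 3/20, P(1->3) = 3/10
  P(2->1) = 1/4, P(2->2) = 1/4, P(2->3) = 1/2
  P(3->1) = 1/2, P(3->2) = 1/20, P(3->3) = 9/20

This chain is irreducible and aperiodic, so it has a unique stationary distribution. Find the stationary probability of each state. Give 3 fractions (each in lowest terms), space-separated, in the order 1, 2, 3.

The stationary distribution satisfies pi = pi * P, i.e.:
  pi_1 = 11/20*pi_1 + 1/4*pi_2 + 1/2*pi_3
  pi_2 = 3/20*pi_1 + 1/4*pi_2 + 1/20*pi_3
  pi_3 = 3/10*pi_1 + 1/2*pi_2 + 9/20*pi_3
with normalization: pi_1 + pi_2 + pi_3 = 1.

Using the first 2 balance equations plus normalization, the linear system A*pi = b is:
  [-9/20, 1/4, 1/2] . pi = 0
  [3/20, -3/4, 1/20] . pi = 0
  [1, 1, 1] . pi = 1

Solving yields:
  pi_1 = 155/314
  pi_2 = 39/314
  pi_3 = 60/157

Verification (pi * P):
  155/314*11/20 + 39/314*1/4 + 60/157*1/2 = 155/314 = pi_1  (ok)
  155/314*3/20 + 39/314*1/4 + 60/157*1/20 = 39/314 = pi_2  (ok)
  155/314*3/10 + 39/314*1/2 + 60/157*9/20 = 60/157 = pi_3  (ok)

Answer: 155/314 39/314 60/157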